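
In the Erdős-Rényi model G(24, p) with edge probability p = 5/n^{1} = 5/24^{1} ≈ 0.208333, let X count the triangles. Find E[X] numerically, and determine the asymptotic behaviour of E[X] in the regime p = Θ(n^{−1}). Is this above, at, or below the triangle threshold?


Number of potential triangles: C(24, 3) = 2024.
Each occurs with probability p³ ≈ (0.208333)³ ≈ 9.04224537e-03.
By linearity: E[X] = C(24, 3)·p³ ≈ 2024 · 9.04224537e-03 ≈ 18.301505.
Here α = 1, so p = 5/n is exactly at the triangle threshold p ~ 1/n. Asymptotically E[X] → c³/6 = 5³/6 = 125/6 ≈ 20.833333, a bounded constant. In this regime the triangle count is asymptotically Poisson(c³/6).

E[X] ≈ 18.301505; in regime p = Θ(1/n^{1}) E[X] stays bounded (at the triangle threshold p ~ 1/n).


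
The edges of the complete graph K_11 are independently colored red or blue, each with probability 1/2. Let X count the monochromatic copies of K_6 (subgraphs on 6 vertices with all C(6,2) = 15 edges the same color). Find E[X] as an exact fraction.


Let X = Σ_S X_S over the C(11, 6) = 462 subsets S of size 6, where X_S = 1 if the K_6 on S is monochromatic.
For a fixed S, the K_6 on S has C(6, 2) = 15 edges. P[all 15 edges red] = (1/2)^15, and likewise for blue, so P[monochromatic] = 2·(1/2)^15 = 2^{1 − 15} = 1/16384.
Summing: E[X] = C(11, 6) · 2^{1 − 15} = 462 · 1/16384 = 231/8192.
Numerically: E[X] ≈ 0.028198.

E[X] = C(11,6)·2^(1−C(6,2)) = 231/8192 ≈ 0.028198.


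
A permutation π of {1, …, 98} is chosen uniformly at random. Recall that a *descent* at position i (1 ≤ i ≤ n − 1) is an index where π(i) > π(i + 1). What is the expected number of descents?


Write X = Σ X_I over i = 1, …, 97, with X_I the indicator of one descent.
There are 97 indicators.
For each fixed i, the pair (π(i), π(i+1)) is a uniformly random ordered pair of distinct values from {1, …, 98}; by symmetry P[π(i) > π(i+1)] = 1/2.
By linearity: E[X] = 97 · (1/2) = (98 − 1) · (1/2) = 97/2 ≈ 48.50000.

E[X] = 97/2 = 48.50000.


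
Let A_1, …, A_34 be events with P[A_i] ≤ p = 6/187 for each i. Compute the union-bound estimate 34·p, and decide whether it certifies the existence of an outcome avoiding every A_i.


Union bound: P[∪_{i=1}^{34} A_i] ≤ Σ_i P[A_i] ≤ 34·p = 34·(6/187) = 12/11.
Numerically: 12/11 ≈ 1.090909.
Is 12/11 < 1? NO.
Since the bound 12/11 is ≥ 1, the union bound is uninformative here; it does NOT by itself certify existence.

34·p = 12/11 ≈ 1.090909; existence NOT certified by the union bound.


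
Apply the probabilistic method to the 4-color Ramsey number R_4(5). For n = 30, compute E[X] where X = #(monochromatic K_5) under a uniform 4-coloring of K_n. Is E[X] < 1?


E[X] = C(30, 5) · 4^{1 − 10} = 142506 · 4^{−9} = 142506/262144.
As a reduced fraction: E[X] = 71253/131072 ≈ 0.543617.
Is E[X] < 1? YES.
Since E[X] < 1, there exists a 4-coloring of K_{30} with no monochromatic K_5; hence R_4(5) > 30.

E[X] = 71253/131072 ≈ 0.543617; E[X] < 1, so R_4(5) > 30.


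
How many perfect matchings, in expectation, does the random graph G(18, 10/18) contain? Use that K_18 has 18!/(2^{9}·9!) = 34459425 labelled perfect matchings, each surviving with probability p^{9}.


K_18 has 18!/(2^{9}·9!) = 34459425 labelled perfect matchings.
For each such perfect matching H, let X_H = 1 if all 9 edges of H are present in G. Then P[X_H = 1] = p^{9} = (5/9)^{9} = 1953125/387420489.
By linearity: E[X] = Σ_H E[X_H] = 34459425 · p^{9} = 34459425 · 1953125/387420489 = 830908203125/4782969.
Numerically: E[X] ≈ 1.7372e+05.

E[X] = 34459425 · (5/9)^{9} = 830908203125/4782969 ≈ 1.7372e+05.


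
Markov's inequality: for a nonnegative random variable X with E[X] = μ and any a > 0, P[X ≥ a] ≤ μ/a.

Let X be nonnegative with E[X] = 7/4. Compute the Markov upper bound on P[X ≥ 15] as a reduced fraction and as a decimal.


μ = E[X] = 7/4, a = 15.
Markov: P[X ≥ 15] ≤ μ/a = (7/4)/15 = 7/60.
Numerically: ≈ 0.11667.
(Since a = 15 > μ = 1.75000, the bound 7/60 is < 1 and informative.)

P[X ≥ 15] ≤ 7/60 ≈ 0.11667.


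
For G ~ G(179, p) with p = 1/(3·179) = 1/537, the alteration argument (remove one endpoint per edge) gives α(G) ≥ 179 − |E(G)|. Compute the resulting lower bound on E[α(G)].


E[|E(G)|] = C(179, 2)·p = 15931 · (1/537) = 89/3.
E[α(G)] ≥ n − E[|E(G)|] = 179 − 89/3 = 448/3.
Numerically: ≈ 149.333333.
(This is only a lower bound; the true E[α(G)] may be larger.)

E[α(G)] ≥ 448/3 ≈ 149.333333.


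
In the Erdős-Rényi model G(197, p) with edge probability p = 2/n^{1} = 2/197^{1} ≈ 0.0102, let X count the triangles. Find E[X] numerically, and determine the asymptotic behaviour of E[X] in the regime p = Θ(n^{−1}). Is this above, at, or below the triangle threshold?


Number of potential triangles: C(197, 3) = 1254890.
Each occurs with probability p³ ≈ (0.0102)³ ≈ 1.04638e-06.
By linearity: E[X] = C(197, 3)·p³ ≈ 1254890 · 1.04638e-06 ≈ 1.313.
Here α = 1, so p = 2/n is exactly at the triangle threshold p ~ 1/n. Asymptotically E[X] → c³/6 = 2³/6 = 4/3 ≈ 1.333, a bounded constant. In this regime the triangle count is asymptotically Poisson(c³/6).

E[X] ≈ 1.313; in regime p = Θ(1/n^{1}) E[X] stays bounded (at the triangle threshold p ~ 1/n).


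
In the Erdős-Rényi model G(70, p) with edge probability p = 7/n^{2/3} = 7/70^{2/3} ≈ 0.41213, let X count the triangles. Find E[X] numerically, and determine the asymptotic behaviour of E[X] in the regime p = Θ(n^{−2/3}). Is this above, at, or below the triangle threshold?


Number of potential triangles: C(70, 3) = 54740.
Each occurs with probability p³ ≈ (0.41213)³ ≈ 7.0000000e-02.
By linearity: E[X] = C(70, 3)·p³ ≈ 54740 · 7.0000000e-02 ≈ 3831.80000.
Since α = 2/3 < 1, p = c/n^{2/3} ≫ 1/n is above the triangle threshold p ~ 1/n. Asymptotically E[X] ~ (c³/6)·n^{3(1−α)} = (7³/6)·n^{1} → ∞; triangles are abundant w.h.p.

E[X] ≈ 3831.80000; in regime p = Θ(1/n^{2/3}) E[X] diverges (above the triangle threshold p ~ 1/n).


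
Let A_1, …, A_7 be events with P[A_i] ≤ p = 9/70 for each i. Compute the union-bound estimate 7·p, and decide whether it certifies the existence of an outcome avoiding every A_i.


Union bound: P[∪_{i=1}^{7} A_i] ≤ Σ_i P[A_i] ≤ 7·p = 7·(9/70) = 9/10.
Numerically: 9/10 ≈ 0.9000000.
Is 9/10 < 1? YES.
Since P[∪ A_i] ≤ 9/10 < 1, the complement has P[∩ A_i^c] ≥ 1 − 9/10 = 1/10 > 0, so some outcome avoids every A_i.

7·p = 9/10 ≈ 0.9000000; existence CERTIFIED by the union bound.


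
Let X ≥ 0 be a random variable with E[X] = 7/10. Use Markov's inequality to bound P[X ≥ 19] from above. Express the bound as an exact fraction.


μ = E[X] = 7/10, a = 19.
Markov: P[X ≥ 19] ≤ μ/a = (7/10)/19 = 7/190.
Numerically: ≈ 0.03684.
(Since a = 19 > μ = 0.70000, the bound 7/190 is < 1 and informative.)

P[X ≥ 19] ≤ 7/190 ≈ 0.03684.


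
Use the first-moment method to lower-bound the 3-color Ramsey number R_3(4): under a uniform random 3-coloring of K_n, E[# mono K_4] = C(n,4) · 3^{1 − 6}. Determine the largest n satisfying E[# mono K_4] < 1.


We need C(n, 4) · 3^{1 − 6} < 1, i.e. C(n, 4) < 3^{6 − 1} = 243.
Check values of n near the boundary:
  n = 5: C(5, 4) = 5; 5 < 243? YES
  n = 6: C(6, 4) = 15; 15 < 243? YES
  n = 7: C(7, 4) = 35; 35 < 243? YES
  n = 8: C(8, 4) = 70; 70 < 243? YES
  n = 9: C(9, 4) = 126; 126 < 243? YES
  n = 10: C(10, 4) = 210; 210 < 243? YES
  n = 11: C(11, 4) = 330; 330 < 243? NO
The largest n with C(n, 4) < 243 is n = 10 (where E[X] = 70/81 ≈ 0.8642). Hence R_3(4) > 10, i.e. R_3(4) ≥ 11.

Largest n = 10; hence R_3(4) > 10.


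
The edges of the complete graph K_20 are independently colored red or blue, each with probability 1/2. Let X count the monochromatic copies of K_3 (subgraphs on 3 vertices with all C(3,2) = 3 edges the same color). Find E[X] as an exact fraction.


Let X = Σ_S X_S over the C(20, 3) = 1140 subsets S of size 3, where X_S = 1 if the K_3 on S is monochromatic.
For a fixed S, the K_3 on S has C(3, 2) = 3 edges. P[all 3 edges red] = (1/2)^3, and likewise for blue, so P[monochromatic] = 2·(1/2)^3 = 2^{1 − 3} = 1/4.
By linearity of expectation: E[X] = C(20, 3) · 2^{1 − 3} = 1140 · 1/4 = 285.
Numerically: E[X] ≈ 285.00000.

E[X] = C(20,3)·2^(1−C(3,2)) = 285 ≈ 285.00000.


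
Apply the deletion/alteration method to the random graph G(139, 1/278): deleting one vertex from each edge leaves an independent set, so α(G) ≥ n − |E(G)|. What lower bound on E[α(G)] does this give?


E[|E(G)|] = C(139, 2)·p = 9591 · (1/278) = 69/2.
E[α(G)] ≥ n − E[|E(G)|] = 139 − 69/2 = 209/2.
Numerically: ≈ 104.50000.
(This is only a lower bound; the true E[α(G)] may be larger.)

E[α(G)] ≥ 209/2 ≈ 104.50000.


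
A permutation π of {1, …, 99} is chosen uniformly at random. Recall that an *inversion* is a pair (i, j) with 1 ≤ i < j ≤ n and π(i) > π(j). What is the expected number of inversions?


Write X = Σ X_I over the C(99, 2) = 4851 pairs i < j, with X_I the indicator of one inversion.
There are 4851 indicators.
For each fixed pair i < j, the values π(i) and π(j) are two distinct elements of {1, …, 99} in uniformly random order; by symmetry P[π(i) > π(j)] = 1/2.
By linearity: E[X] = 4851 · (1/2) = C(99, 2) · (1/2) = 4851/2 = 4851/2 ≈ 2425.50000.

E[X] = 4851/2 = 2425.50000.


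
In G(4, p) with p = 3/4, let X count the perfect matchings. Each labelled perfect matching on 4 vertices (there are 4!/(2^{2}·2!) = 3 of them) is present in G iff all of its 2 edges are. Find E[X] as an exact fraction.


K_4 has 4!/(2^{2}·2!) = 3 labelled perfect matchings.
For each such perfect matching H, let X_H = 1 if all 2 edges of H are present in G. Then P[X_H = 1] = p^{2} = (3/4)^{2} = 9/16.
Summing the indicators: E[X] = Σ_H E[X_H] = 3 · p^{2} = 3 · 9/16 = 27/16.
Numerically: E[X] ≈ 1.6875.

E[X] = 3 · (3/4)^{2} = 27/16 ≈ 1.6875.


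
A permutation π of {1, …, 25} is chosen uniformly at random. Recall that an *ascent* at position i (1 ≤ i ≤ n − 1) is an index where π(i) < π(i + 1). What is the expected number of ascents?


Write X = Σ X_I over i = 1, …, 24, with X_I the indicator of one ascent.
There are 24 indicators.
For each fixed i, the pair (π(i), π(i+1)) is a uniformly random ordered pair of distinct values from {1, …, 25}; by symmetry P[π(i) < π(i+1)] = 1/2.
By linearity: E[X] = 24 · (1/2) = (25 − 1) · (1/2) = 12 ≈ 12.0000.

E[X] = 12 = 12.0000.


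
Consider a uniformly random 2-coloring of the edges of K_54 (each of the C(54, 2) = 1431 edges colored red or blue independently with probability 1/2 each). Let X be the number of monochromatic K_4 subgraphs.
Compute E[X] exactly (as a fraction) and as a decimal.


Let X = Σ_S X_S over the C(54, 4) = 316251 subsets S of size 4, where X_S = 1 if the K_4 on S is monochromatic.
For a fixed S, the K_4 on S has C(4, 2) = 6 edges. P[all 6 edges red] = (1/2)^6, and likewise for blue, so P[monochromatic] = 2·(1/2)^6 = 2^{1 − 6} = 1/32.
By linearity of expectation: E[X] = C(54, 4) · 2^{1 − 6} = 316251 · 1/32 = 316251/32.
Numerically: E[X] ≈ 9882.8438.

E[X] = C(54,4)·2^(1−C(4,2)) = 316251/32 ≈ 9882.8438.


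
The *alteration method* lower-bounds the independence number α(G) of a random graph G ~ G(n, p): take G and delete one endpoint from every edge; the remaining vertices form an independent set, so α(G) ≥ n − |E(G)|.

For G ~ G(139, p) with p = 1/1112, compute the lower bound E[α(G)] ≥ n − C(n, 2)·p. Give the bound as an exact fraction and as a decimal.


E[|E(G)|] = C(139, 2)·p = 9591 · (1/1112) = 69/8.
E[α(G)] ≥ n − E[|E(G)|] = 139 − 69/8 = 1043/8.
Numerically: ≈ 130.37500.
(This is only a lower bound; the true E[α(G)] may be larger.)

E[α(G)] ≥ 1043/8 ≈ 130.37500.


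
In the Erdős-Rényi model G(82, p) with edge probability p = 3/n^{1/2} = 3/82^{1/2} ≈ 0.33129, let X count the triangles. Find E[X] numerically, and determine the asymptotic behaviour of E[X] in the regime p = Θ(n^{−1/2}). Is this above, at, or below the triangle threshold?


Number of potential triangles: C(82, 3) = 88560.
Each occurs with probability p³ ≈ (0.33129)³ ≈ 3.6361600e-02.
By linearity: E[X] = C(82, 3)·p³ ≈ 88560 · 3.6361600e-02 ≈ 3220.18330.
Since α = 1/2 < 1, p = c/n^{1/2} ≫ 1/n is above the triangle threshold p ~ 1/n. Asymptotically E[X] ~ (c³/6)·n^{3(1−α)} = (3³/6)·n^{1.5} → ∞; triangles are abundant w.h.p.

E[X] ≈ 3220.18330; in regime p = Θ(1/n^{1/2}) E[X] diverges (above the triangle threshold p ~ 1/n).


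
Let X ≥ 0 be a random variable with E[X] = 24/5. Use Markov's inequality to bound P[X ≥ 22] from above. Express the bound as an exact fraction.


μ = E[X] = 24/5, a = 22.
Markov: P[X ≥ 22] ≤ μ/a = (24/5)/22 = 12/55.
Numerically: ≈ 0.2182.
(Since a = 22 > μ = 4.8000, the bound 12/55 is < 1 and informative.)

P[X ≥ 22] ≤ 12/55 ≈ 0.2182.


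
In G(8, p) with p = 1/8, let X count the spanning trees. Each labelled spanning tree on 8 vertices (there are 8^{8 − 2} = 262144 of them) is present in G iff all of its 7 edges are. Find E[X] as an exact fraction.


K_8 has 8^{8 − 2} = 262144 labelled spanning trees.
For each such spanning tree H, let X_H = 1 if all 7 edges of H are present in G. Then P[X_H = 1] = p^{7} = (1/8)^{7} = 1/2097152.
Summing the indicators: E[X] = Σ_H E[X_H] = 262144 · p^{7} = 262144 · 1/2097152 = 1/8.
Numerically: E[X] ≈ 0.125.

E[X] = 262144 · (1/8)^{7} = 1/8 ≈ 0.125.


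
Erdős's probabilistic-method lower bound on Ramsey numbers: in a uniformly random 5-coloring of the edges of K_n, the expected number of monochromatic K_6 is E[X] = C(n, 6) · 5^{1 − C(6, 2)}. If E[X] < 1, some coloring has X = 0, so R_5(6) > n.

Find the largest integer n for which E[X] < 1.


We need C(n, 6) · 5^{1 − 15} < 1, i.e. C(n, 6) < 5^{15 − 1} = 6103515625.
Check values of n near the boundary:
  n = 127: C(127, 6) = 5169379425; 5169379425 < 6103515625? YES
  n = 128: C(128, 6) = 5423611200; 5423611200 < 6103515625? YES
  n = 129: C(129, 6) = 5688177600; 5688177600 < 6103515625? YES
  n = 130: C(130, 6) = 5963412000; 5963412000 < 6103515625? YES
  n = 131: C(131, 6) = 6249655776; 6249655776 < 6103515625? NO
The largest n with C(n, 6) < 6103515625 is n = 130 (where E[X] = 47707296/48828125 ≈ 0.977). Hence R_5(6) > 130, i.e. R_5(6) ≥ 131.

Largest n = 130; hence R_5(6) > 130.


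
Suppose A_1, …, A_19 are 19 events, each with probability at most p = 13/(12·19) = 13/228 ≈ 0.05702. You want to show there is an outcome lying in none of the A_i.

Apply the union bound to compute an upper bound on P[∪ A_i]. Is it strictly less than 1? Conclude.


Union bound: P[∪_{i=1}^{19} A_i] ≤ Σ_i P[A_i] ≤ 19·p = 19·(13/228) = 13/12.
Numerically: 13/12 ≈ 1.08333.
Is 13/12 < 1? NO.
Since the bound 13/12 is ≥ 1, the union bound is uninformative here; it does NOT by itself certify existence.

19·p = 13/12 ≈ 1.08333; existence NOT certified by the union bound.


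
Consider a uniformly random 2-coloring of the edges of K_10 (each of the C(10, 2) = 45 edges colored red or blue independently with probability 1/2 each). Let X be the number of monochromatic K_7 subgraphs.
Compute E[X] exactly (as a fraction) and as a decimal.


Let X = Σ_S X_S over the C(10, 7) = 120 subsets S of size 7, where X_S = 1 if the K_7 on S is monochromatic.
For a fixed S, the K_7 on S has C(7, 2) = 21 edges. P[all 21 edges red] = (1/2)^21, and likewise for blue, so P[monochromatic] = 2·(1/2)^21 = 2^{1 − 21} = 1/1048576.
Summing: E[X] = C(10, 7) · 2^{1 − 21} = 120 · 1/1048576 = 15/131072.
Numerically: E[X] ≈ 0.000114.

E[X] = C(10,7)·2^(1−C(7,2)) = 15/131072 ≈ 0.000114.


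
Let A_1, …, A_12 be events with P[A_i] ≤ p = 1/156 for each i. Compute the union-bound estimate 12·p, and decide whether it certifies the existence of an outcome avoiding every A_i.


Union bound: P[∪_{i=1}^{12} A_i] ≤ Σ_i P[A_i] ≤ 12·p = 12·(1/156) = 1/13.
Numerically: 1/13 ≈ 0.076923.
Is 1/13 < 1? YES.
Since P[∪ A_i] ≤ 1/13 < 1, the complement has P[∩ A_i^c] ≥ 1 − 1/13 = 12/13 > 0, so some outcome avoids every A_i.

12·p = 1/13 ≈ 0.076923; existence CERTIFIED by the union bound.


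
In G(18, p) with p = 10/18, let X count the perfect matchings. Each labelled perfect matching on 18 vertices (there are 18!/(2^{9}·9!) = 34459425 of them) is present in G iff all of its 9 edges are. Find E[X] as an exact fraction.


K_18 has 18!/(2^{9}·9!) = 34459425 labelled perfect matchings.
For each such perfect matching H, let X_H = 1 if all 9 edges of H are present in G. Then P[X_H = 1] = p^{9} = (5/9)^{9} = 1953125/387420489.
Summing the indicators: E[X] = Σ_H E[X_H] = 34459425 · p^{9} = 34459425 · 1953125/387420489 = 830908203125/4782969.
Numerically: E[X] ≈ 1.74e+05.

E[X] = 34459425 · (5/9)^{9} = 830908203125/4782969 ≈ 1.74e+05.


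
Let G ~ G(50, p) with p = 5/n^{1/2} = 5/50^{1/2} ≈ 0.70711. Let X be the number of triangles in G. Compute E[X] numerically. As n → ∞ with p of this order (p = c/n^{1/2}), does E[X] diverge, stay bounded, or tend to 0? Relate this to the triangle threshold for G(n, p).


Number of potential triangles: C(50, 3) = 19600.
Each occurs with probability p³ ≈ (0.70711)³ ≈ 3.5355339e-01.
By linearity: E[X] = C(50, 3)·p³ ≈ 19600 · 3.5355339e-01 ≈ 6929.64646.
Since α = 1/2 < 1, p = c/n^{1/2} ≫ 1/n is above the triangle threshold p ~ 1/n. Asymptotically E[X] ~ (c³/6)·n^{3(1−α)} = (5³/6)·n^{1.5} → ∞; triangles are abundant w.h.p.

E[X] ≈ 6929.64646; in regime p = Θ(1/n^{1/2}) E[X] diverges (above the triangle threshold p ~ 1/n).


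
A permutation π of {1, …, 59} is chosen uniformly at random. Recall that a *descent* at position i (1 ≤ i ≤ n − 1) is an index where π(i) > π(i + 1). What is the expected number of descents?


Write X = Σ X_I over i = 1, …, 58, with X_I the indicator of one descent.
There are 58 indicators.
For each fixed i, the pair (π(i), π(i+1)) is a uniformly random ordered pair of distinct values from {1, …, 59}; by symmetry P[π(i) > π(i+1)] = 1/2.
By linearity: E[X] = 58 · (1/2) = (59 − 1) · (1/2) = 29 ≈ 29.000.

E[X] = 29 = 29.000.


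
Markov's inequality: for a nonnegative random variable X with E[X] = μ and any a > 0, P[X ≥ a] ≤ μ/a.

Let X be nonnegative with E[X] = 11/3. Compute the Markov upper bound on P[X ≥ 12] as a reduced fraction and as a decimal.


μ = E[X] = 11/3, a = 12.
Markov: P[X ≥ 12] ≤ μ/a = (11/3)/12 = 11/36.
Numerically: ≈ 0.306.
(Since a = 12 > μ = 3.667, the bound 11/36 is < 1 and informative.)

P[X ≥ 12] ≤ 11/36 ≈ 0.306.


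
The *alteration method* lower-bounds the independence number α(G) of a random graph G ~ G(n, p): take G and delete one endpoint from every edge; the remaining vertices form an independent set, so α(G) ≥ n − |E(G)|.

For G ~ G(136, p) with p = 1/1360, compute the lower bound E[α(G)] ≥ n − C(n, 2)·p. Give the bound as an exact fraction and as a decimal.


E[|E(G)|] = C(136, 2)·p = 9180 · (1/1360) = 27/4.
E[α(G)] ≥ n − E[|E(G)|] = 136 − 27/4 = 517/4.
Numerically: ≈ 129.25000.
(This is only a lower bound; the true E[α(G)] may be larger.)

E[α(G)] ≥ 517/4 ≈ 129.25000.


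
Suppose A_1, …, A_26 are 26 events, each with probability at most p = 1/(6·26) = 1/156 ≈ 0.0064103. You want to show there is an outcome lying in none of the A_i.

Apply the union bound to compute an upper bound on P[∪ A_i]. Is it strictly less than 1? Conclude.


Union bound: P[∪_{i=1}^{26} A_i] ≤ Σ_i P[A_i] ≤ 26·p = 26·(1/156) = 1/6.
Numerically: 1/6 ≈ 0.1666667.
Is 1/6 < 1? YES.
Since P[∪ A_i] ≤ 1/6 < 1, the complement has P[∩ A_i^c] ≥ 1 − 1/6 = 5/6 > 0, so some outcome avoids every A_i.

26·p = 1/6 ≈ 0.1666667; existence CERTIFIED by the union bound.


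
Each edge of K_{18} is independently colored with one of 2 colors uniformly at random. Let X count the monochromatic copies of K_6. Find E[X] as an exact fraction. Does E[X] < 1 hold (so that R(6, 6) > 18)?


E[X] = C(18, 6) · 2^{1 − 15} = 18564 · 2^{−14} = 18564/16384.
As a reduced fraction: E[X] = 4641/4096 ≈ 1.133.
Is E[X] < 1? NO.
Since E[X] ≥ 1, the first-moment bound is inconclusive at n = 18; it does NOT by itself certify R(6, 6) > 18.

E[X] = 4641/4096 ≈ 1.133; E[X] ≥ 1; first-moment method inconclusive here.


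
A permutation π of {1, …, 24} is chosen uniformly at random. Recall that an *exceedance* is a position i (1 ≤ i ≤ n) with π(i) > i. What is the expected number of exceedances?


Write X = Σ_{i=1}^{24} X_i, where X_i = 1_{π(i) > i}.
For each fixed i, π(i) is uniform over {1, …, 24} (marginal of a uniform permutation), so P[π(i) > i] = (n − i)/n. Summing: Σ_{i=1}^{24} (n − i)/n = (0 + 1 + … + 23)/24 = 24(24 − 1)/(2·24) = (24 − 1)/2.
Hence E[X] = Σ_{i=1}^{24} (24 − i)/24 = 23/2 ≈ 11.500.

E[X] = 23/2 = 11.500.


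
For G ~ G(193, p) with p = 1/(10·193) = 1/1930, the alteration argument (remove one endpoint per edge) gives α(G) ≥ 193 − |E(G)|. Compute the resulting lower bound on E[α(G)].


E[|E(G)|] = C(193, 2)·p = 18528 · (1/1930) = 48/5.
E[α(G)] ≥ n − E[|E(G)|] = 193 − 48/5 = 917/5.
Numerically: ≈ 183.4000.
(This is only a lower bound; the true E[α(G)] may be larger.)

E[α(G)] ≥ 917/5 ≈ 183.4000.


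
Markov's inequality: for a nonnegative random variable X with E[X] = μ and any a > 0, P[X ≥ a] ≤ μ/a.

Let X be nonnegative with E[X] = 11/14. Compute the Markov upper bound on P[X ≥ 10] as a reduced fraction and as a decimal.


μ = E[X] = 11/14, a = 10.
Markov: P[X ≥ 10] ≤ μ/a = (11/14)/10 = 11/140.
Numerically: ≈ 0.0786.
(Since a = 10 > μ = 0.7857, the bound 11/140 is < 1 and informative.)

P[X ≥ 10] ≤ 11/140 ≈ 0.0786.


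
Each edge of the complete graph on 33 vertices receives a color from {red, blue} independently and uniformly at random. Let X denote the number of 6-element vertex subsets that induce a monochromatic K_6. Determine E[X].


Let X = Σ_S X_S over the C(33, 6) = 1107568 subsets S of size 6, where X_S = 1 if the K_6 on S is monochromatic.
For a fixed S, the K_6 on S has C(6, 2) = 15 edges. P[all 15 edges red] = (1/2)^15, and likewise for blue, so P[monochromatic] = 2·(1/2)^15 = 2^{1 − 15} = 1/16384.
By linearity: E[X] = C(33, 6) · 2^{1 − 15} = 1107568 · 1/16384 = 69223/1024.
Numerically: E[X] ≈ 67.601.

E[X] = C(33,6)·2^(1−C(6,2)) = 69223/1024 ≈ 67.601.


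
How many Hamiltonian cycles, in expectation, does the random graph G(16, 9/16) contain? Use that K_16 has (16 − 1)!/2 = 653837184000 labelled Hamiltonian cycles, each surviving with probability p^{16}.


K_16 has (16 − 1)!/2 = 653837184000 labelled Hamiltonian cycles.
For each such Hamiltonian cycle H, let X_H = 1 if all 16 edges of H are present in G. Then P[X_H = 1] = p^{16} = (9/16)^{16} = 1853020188851841/18446744073709551616.
Summing the indicators: E[X] = Σ_H E[X_H] = 653837184000 · p^{16} = 653837184000 · 1853020188851841/18446744073709551616 = 1183177248216831945952875/18014398509481984.
Numerically: E[X] ≈ 6.568e+07.

E[X] = 653837184000 · (9/16)^{16} = 1183177248216831945952875/18014398509481984 ≈ 6.568e+07.


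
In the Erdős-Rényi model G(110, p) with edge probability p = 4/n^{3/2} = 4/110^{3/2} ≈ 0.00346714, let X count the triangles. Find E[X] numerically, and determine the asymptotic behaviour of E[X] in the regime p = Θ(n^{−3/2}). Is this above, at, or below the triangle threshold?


Number of potential triangles: C(110, 3) = 215820.
Each occurs with probability p³ ≈ (0.00346714)³ ≈ 4.16785778e-08.
By linearity: E[X] = C(110, 3)·p³ ≈ 215820 · 4.16785778e-08 ≈ 0.008995.
Since α = 3/2 > 1, p = c/n^{3/2} = o(1/n) is below the triangle threshold p ~ 1/n. Asymptotically E[X] ~ (c³/6)·n^{3(1−α)} = (4³/6)·n^{-1.5} → 0, so by Markov's inequality G has no triangles w.h.p.

E[X] ≈ 0.008995; in regime p = Θ(1/n^{3/2}) E[X] tends to 0 (below the triangle threshold p ~ 1/n).


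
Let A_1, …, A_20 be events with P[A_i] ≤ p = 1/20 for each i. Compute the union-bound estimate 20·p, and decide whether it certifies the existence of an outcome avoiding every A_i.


Union bound: P[∪_{i=1}^{20} A_i] ≤ Σ_i P[A_i] ≤ 20·p = 20·(1/20) = 1.
Numerically: 1 ≈ 1.0000000.
Is 1 < 1? NO.
Since the bound 1 is ≥ 1, the union bound is uninformative here; it does NOT by itself certify existence.

20·p = 1 ≈ 1.0000000; existence NOT certified by the union bound.


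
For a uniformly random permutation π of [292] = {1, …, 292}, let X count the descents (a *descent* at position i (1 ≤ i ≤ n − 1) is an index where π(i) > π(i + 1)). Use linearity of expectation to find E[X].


Write X = Σ X_I over i = 1, …, 291, with X_I the indicator of one descent.
There are 291 indicators.
For each fixed i, the pair (π(i), π(i+1)) is a uniformly random ordered pair of distinct values from {1, …, 292}; by symmetry P[π(i) > π(i+1)] = 1/2.
By linearity: E[X] = 291 · (1/2) = (292 − 1) · (1/2) = 291/2 ≈ 145.500.

E[X] = 291/2 = 145.500.


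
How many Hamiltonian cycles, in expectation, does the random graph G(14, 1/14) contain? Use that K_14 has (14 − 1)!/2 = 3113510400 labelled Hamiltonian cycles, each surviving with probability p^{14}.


K_14 has (14 − 1)!/2 = 3113510400 labelled Hamiltonian cycles.
For each such Hamiltonian cycle H, let X_H = 1 if all 14 edges of H are present in G. Then P[X_H = 1] = p^{14} = (1/14)^{14} = 1/11112006825558016.
By linearity of expectation: E[X] = Σ_H E[X_H] = 3113510400 · p^{14} = 3113510400 · 1/11112006825558016 = 868725/3100448333024.
Numerically: E[X] ≈ 2.80193e-07.

E[X] = 3113510400 · (1/14)^{14} = 868725/3100448333024 ≈ 2.80193e-07.


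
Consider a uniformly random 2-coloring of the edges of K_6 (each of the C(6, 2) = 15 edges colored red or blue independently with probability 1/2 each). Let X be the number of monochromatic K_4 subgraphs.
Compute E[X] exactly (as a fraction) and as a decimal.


Let X = Σ_S X_S over the C(6, 4) = 15 subsets S of size 4, where X_S = 1 if the K_4 on S is monochromatic.
For a fixed S, the K_4 on S has C(4, 2) = 6 edges. P[all 6 edges red] = (1/2)^6, and likewise for blue, so P[monochromatic] = 2·(1/2)^6 = 2^{1 − 6} = 1/32.
Summing: E[X] = C(6, 4) · 2^{1 − 6} = 15 · 1/32 = 15/32.
Numerically: E[X] ≈ 0.46875.

E[X] = C(6,4)·2^(1−C(4,2)) = 15/32 ≈ 0.46875.


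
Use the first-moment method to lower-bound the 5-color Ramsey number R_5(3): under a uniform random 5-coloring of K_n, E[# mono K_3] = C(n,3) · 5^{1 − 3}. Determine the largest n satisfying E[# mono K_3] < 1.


We need C(n, 3) · 5^{1 − 3} < 1, i.e. C(n, 3) < 5^{3 − 1} = 25.
Check values of n near the boundary:
  n = 5: C(5, 3) = 10; 10 < 25? YES
  n = 6: C(6, 3) = 20; 20 < 25? YES
  n = 7: C(7, 3) = 35; 35 < 25? NO
  n = 8: C(8, 3) = 56; 56 < 25? NO
The largest n with C(n, 3) < 25 is n = 6 (where E[X] = 4/5 ≈ 0.800000). Hence R_5(3) > 6, i.e. R_5(3) ≥ 7.

Largest n = 6; hence R_5(3) > 6.


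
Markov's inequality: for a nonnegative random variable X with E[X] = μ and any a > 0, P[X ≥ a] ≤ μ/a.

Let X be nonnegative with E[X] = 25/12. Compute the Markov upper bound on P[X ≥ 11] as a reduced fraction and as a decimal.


μ = E[X] = 25/12, a = 11.
Markov: P[X ≥ 11] ≤ μ/a = (25/12)/11 = 25/132.
Numerically: ≈ 0.1894.
(Since a = 11 > μ = 2.0833, the bound 25/132 is < 1 and informative.)

P[X ≥ 11] ≤ 25/132 ≈ 0.1894.


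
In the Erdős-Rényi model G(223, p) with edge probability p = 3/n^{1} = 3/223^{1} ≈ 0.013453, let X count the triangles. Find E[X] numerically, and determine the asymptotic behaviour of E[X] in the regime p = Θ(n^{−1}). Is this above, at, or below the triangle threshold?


Number of potential triangles: C(223, 3) = 1823471.
Each occurs with probability p³ ≈ (0.013453)³ ≈ 2.4347209e-06.
By linearity: E[X] = C(223, 3)·p³ ≈ 1823471 · 2.4347209e-06 ≈ 4.43964.
Here α = 1, so p = 3/n is exactly at the triangle threshold p ~ 1/n. Asymptotically E[X] → c³/6 = 3³/6 = 9/2 ≈ 4.50000, a bounded constant. In this regime the triangle count is asymptotically Poisson(c³/6).

E[X] ≈ 4.43964; in regime p = Θ(1/n^{1}) E[X] stays bounded (at the triangle threshold p ~ 1/n).


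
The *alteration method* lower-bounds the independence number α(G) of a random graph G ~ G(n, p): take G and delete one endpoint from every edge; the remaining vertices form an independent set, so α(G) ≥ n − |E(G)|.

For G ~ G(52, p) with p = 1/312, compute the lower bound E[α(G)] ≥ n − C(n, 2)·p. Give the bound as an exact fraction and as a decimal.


E[|E(G)|] = C(52, 2)·p = 1326 · (1/312) = 17/4.
E[α(G)] ≥ n − E[|E(G)|] = 52 − 17/4 = 191/4.
Numerically: ≈ 47.7500.
(This is only a lower bound; the true E[α(G)] may be larger.)

E[α(G)] ≥ 191/4 ≈ 47.7500.


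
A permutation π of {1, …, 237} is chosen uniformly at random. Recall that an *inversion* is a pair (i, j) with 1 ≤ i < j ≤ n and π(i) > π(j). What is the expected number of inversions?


Write X = Σ X_I over the C(237, 2) = 27966 pairs i < j, with X_I the indicator of one inversion.
There are 27966 indicators.
For each fixed pair i < j, the values π(i) and π(j) are two distinct elements of {1, …, 237} in uniformly random order; by symmetry P[π(i) > π(j)] = 1/2.
By linearity: E[X] = 27966 · (1/2) = C(237, 2) · (1/2) = 27966/2 = 13983 ≈ 13983.000.

E[X] = 13983 = 13983.000.


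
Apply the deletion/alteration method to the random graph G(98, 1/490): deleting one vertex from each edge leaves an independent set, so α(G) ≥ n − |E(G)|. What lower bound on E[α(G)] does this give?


E[|E(G)|] = C(98, 2)·p = 4753 · (1/490) = 97/10.
E[α(G)] ≥ n − E[|E(G)|] = 98 − 97/10 = 883/10.
Numerically: ≈ 88.3000.
(This is only a lower bound; the true E[α(G)] may be larger.)

E[α(G)] ≥ 883/10 ≈ 88.3000.


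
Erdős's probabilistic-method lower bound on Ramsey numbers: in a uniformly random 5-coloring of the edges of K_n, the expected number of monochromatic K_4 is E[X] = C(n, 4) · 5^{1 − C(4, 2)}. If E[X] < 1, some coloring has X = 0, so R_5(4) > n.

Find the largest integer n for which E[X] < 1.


We need C(n, 4) · 5^{1 − 6} < 1, i.e. C(n, 4) < 5^{6 − 1} = 3125.
Check values of n near the boundary:
  n = 16: C(16, 4) = 1820; 1820 < 3125? YES
  n = 17: C(17, 4) = 2380; 2380 < 3125? YES
  n = 18: C(18, 4) = 3060; 3060 < 3125? YES
  n = 19: C(19, 4) = 3876; 3876 < 3125? NO
  n = 20: C(20, 4) = 4845; 4845 < 3125? NO
The largest n with C(n, 4) < 3125 is n = 18 (where E[X] = 612/625 ≈ 0.9792). Hence R_5(4) > 18, i.e. R_5(4) ≥ 19.

Largest n = 18; hence R_5(4) > 18.


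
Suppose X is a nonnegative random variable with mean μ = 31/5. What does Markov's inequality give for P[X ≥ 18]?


μ = E[X] = 31/5, a = 18.
Markov: P[X ≥ 18] ≤ μ/a = (31/5)/18 = 31/90.
Numerically: ≈ 0.344444.
(Since a = 18 > μ = 6.200000, the bound 31/90 is < 1 and informative.)

P[X ≥ 18] ≤ 31/90 ≈ 0.344444.


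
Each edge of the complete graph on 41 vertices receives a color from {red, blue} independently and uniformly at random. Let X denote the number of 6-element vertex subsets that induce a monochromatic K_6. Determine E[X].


Let X = Σ_S X_S over the C(41, 6) = 4496388 subsets S of size 6, where X_S = 1 if the K_6 on S is monochromatic.
For a fixed S, the K_6 on S has C(6, 2) = 15 edges. P[all 15 edges red] = (1/2)^15, and likewise for blue, so P[monochromatic] = 2·(1/2)^15 = 2^{1 − 15} = 1/16384.
By linearity: E[X] = C(41, 6) · 2^{1 − 15} = 4496388 · 1/16384 = 1124097/4096.
Numerically: E[X] ≈ 274.437744.

E[X] = C(41,6)·2^(1−C(6,2)) = 1124097/4096 ≈ 274.437744.


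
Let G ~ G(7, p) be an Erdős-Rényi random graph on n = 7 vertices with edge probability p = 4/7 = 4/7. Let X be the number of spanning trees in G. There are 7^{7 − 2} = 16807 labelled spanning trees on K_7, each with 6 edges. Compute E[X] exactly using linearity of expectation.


K_7 has 7^{7 − 2} = 16807 labelled spanning trees.
For each such spanning tree H, let X_H = 1 if all 6 edges of H are present in G. Then P[X_H = 1] = p^{6} = (4/7)^{6} = 4096/117649.
Summing the indicators: E[X] = Σ_H E[X_H] = 16807 · p^{6} = 16807 · 4096/117649 = 4096/7.
Numerically: E[X] ≈ 585.

E[X] = 16807 · (4/7)^{6} = 4096/7 ≈ 585.


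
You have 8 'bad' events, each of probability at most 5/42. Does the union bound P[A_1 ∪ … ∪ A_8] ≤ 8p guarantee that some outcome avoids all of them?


Union bound: P[∪_{i=1}^{8} A_i] ≤ Σ_i P[A_i] ≤ 8·p = 8·(5/42) = 20/21.
Numerically: 20/21 ≈ 0.95238.
Is 20/21 < 1? YES.
Since P[∪ A_i] ≤ 20/21 < 1, the complement has P[∩ A_i^c] ≥ 1 − 20/21 = 1/21 > 0, so some outcome avoids every A_i.

8·p = 20/21 ≈ 0.95238; existence CERTIFIED by the union bound.


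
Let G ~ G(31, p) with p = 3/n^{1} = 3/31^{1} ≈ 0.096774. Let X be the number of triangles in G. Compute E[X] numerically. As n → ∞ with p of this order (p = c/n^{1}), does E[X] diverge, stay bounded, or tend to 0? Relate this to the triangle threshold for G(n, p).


Number of potential triangles: C(31, 3) = 4495.
Each occurs with probability p³ ≈ (0.096774)³ ≈ 9.0631399e-04.
By linearity: E[X] = C(31, 3)·p³ ≈ 4495 · 9.0631399e-04 ≈ 4.07388.
Here α = 1, so p = 3/n is exactly at the triangle threshold p ~ 1/n. Asymptotically E[X] → c³/6 = 3³/6 = 9/2 ≈ 4.50000, a bounded constant. In this regime the triangle count is asymptotically Poisson(c³/6).

E[X] ≈ 4.07388; in regime p = Θ(1/n^{1}) E[X] stays bounded (at the triangle threshold p ~ 1/n).


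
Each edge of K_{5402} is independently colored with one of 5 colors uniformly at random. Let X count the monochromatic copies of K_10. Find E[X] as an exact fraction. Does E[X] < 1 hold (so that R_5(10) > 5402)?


E[X] = C(5402, 10) · 5^{1 − 45} = 5783128765113072203495407534935 · 5^{−44} = 5783128765113072203495407534935/5684341886080801486968994140625.
As a reduced fraction: E[X] = 1156625753022614440699081506987/1136868377216160297393798828125 ≈ 1.0174.
Is E[X] < 1? NO.
Since E[X] ≥ 1, the first-moment bound is inconclusive at n = 5402; it does NOT by itself certify R_5(10) > 5402.

E[X] = 1156625753022614440699081506987/1136868377216160297393798828125 ≈ 1.0174; E[X] ≥ 1; first-moment method inconclusive here.


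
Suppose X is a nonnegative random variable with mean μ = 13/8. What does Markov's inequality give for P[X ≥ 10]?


μ = E[X] = 13/8, a = 10.
Markov: P[X ≥ 10] ≤ μ/a = (13/8)/10 = 13/80.
Numerically: ≈ 0.16250.
(Since a = 10 > μ = 1.62500, the bound 13/80 is < 1 and informative.)

P[X ≥ 10] ≤ 13/80 ≈ 0.16250.


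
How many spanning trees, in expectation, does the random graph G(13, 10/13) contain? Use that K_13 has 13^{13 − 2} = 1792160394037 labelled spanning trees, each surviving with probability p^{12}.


K_13 has 13^{13 − 2} = 1792160394037 labelled spanning trees.
For each such spanning tree H, let X_H = 1 if all 12 edges of H are present in G. Then P[X_H = 1] = p^{12} = (10/13)^{12} = 1000000000000/23298085122481.
By linearity: E[X] = Σ_H E[X_H] = 1792160394037 · p^{12} = 1792160394037 · 1000000000000/23298085122481 = 1000000000000/13.
Numerically: E[X] ≈ 7.692e+10.

E[X] = 1792160394037 · (10/13)^{12} = 1000000000000/13 ≈ 7.692e+10.


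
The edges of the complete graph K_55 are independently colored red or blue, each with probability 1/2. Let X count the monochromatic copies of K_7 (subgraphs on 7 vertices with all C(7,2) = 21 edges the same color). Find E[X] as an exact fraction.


Let X = Σ_S X_S over the C(55, 7) = 202927725 subsets S of size 7, where X_S = 1 if the K_7 on S is monochromatic.
For a fixed S, the K_7 on S has C(7, 2) = 21 edges. P[all 21 edges red] = (1/2)^21, and likewise for blue, so P[monochromatic] = 2·(1/2)^21 = 2^{1 − 21} = 1/1048576.
By linearity: E[X] = C(55, 7) · 2^{1 − 21} = 202927725 · 1/1048576 = 202927725/1048576.
Numerically: E[X] ≈ 193.52696.

E[X] = C(55,7)·2^(1−C(7,2)) = 202927725/1048576 ≈ 193.52696.


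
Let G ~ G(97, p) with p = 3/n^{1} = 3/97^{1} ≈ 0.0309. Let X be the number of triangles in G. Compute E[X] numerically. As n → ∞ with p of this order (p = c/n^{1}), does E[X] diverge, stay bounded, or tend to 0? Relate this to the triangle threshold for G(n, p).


Number of potential triangles: C(97, 3) = 147440.
Each occurs with probability p³ ≈ (0.0309)³ ≈ 2.95834e-05.
By linearity: E[X] = C(97, 3)·p³ ≈ 147440 · 2.95834e-05 ≈ 4.362.
Here α = 1, so p = 3/n is exactly at the triangle threshold p ~ 1/n. Asymptotically E[X] → c³/6 = 3³/6 = 9/2 ≈ 4.500, a bounded constant. In this regime the triangle count is asymptotically Poisson(c³/6).

E[X] ≈ 4.362; in regime p = Θ(1/n^{1}) E[X] stays bounded (at the triangle threshold p ~ 1/n).


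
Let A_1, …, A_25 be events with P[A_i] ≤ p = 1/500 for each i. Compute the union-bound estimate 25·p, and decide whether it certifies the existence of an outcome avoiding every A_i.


Union bound: P[∪_{i=1}^{25} A_i] ≤ Σ_i P[A_i] ≤ 25·p = 25·(1/500) = 1/20.
Numerically: 1/20 ≈ 0.050.
Is 1/20 < 1? YES.
Since P[∪ A_i] ≤ 1/20 < 1, the complement has P[∩ A_i^c] ≥ 1 − 1/20 = 19/20 > 0, so some outcome avoids every A_i.

25·p = 1/20 ≈ 0.050; existence CERTIFIED by the union bound.


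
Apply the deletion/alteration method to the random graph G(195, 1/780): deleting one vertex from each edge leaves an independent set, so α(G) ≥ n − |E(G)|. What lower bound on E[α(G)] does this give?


E[|E(G)|] = C(195, 2)·p = 18915 · (1/780) = 97/4.
E[α(G)] ≥ n − E[|E(G)|] = 195 − 97/4 = 683/4.
Numerically: ≈ 170.7500.
(This is only a lower bound; the true E[α(G)] may be larger.)

E[α(G)] ≥ 683/4 ≈ 170.7500.


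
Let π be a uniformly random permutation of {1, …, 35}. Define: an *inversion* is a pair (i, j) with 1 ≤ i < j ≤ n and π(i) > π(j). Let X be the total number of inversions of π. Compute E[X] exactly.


Write X = Σ X_I over the C(35, 2) = 595 pairs i < j, with X_I the indicator of one inversion.
There are 595 indicators.
For each fixed pair i < j, the values π(i) and π(j) are two distinct elements of {1, …, 35} in uniformly random order; by symmetry P[π(i) > π(j)] = 1/2.
By linearity: E[X] = 595 · (1/2) = C(35, 2) · (1/2) = 595/2 = 595/2 ≈ 297.500000.

E[X] = 595/2 = 297.500000.


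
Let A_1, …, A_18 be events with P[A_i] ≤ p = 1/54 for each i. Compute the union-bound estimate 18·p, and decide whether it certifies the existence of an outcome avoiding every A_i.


Union bound: P[∪_{i=1}^{18} A_i] ≤ Σ_i P[A_i] ≤ 18·p = 18·(1/54) = 1/3.
Numerically: 1/3 ≈ 0.3333.
Is 1/3 < 1? YES.
Since P[∪ A_i] ≤ 1/3 < 1, the complement has P[∩ A_i^c] ≥ 1 − 1/3 = 2/3 > 0, so some outcome avoids every A_i.

18·p = 1/3 ≈ 0.3333; existence CERTIFIED by the union bound.


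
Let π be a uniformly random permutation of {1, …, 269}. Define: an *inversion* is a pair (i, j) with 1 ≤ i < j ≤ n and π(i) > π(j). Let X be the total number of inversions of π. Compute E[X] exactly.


Write X = Σ X_I over the C(269, 2) = 36046 pairs i < j, with X_I the indicator of one inversion.
There are 36046 indicators.
For each fixed pair i < j, the values π(i) and π(j) are two distinct elements of {1, …, 269} in uniformly random order; by symmetry P[π(i) > π(j)] = 1/2.
By linearity: E[X] = 36046 · (1/2) = C(269, 2) · (1/2) = 36046/2 = 18023 ≈ 18023.000000.

E[X] = 18023 = 18023.000000.


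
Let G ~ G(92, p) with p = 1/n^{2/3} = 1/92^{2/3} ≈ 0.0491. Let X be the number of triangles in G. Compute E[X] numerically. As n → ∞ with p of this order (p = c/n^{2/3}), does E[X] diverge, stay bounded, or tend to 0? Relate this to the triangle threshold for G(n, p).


Number of potential triangles: C(92, 3) = 125580.
Each occurs with probability p³ ≈ (0.0491)³ ≈ 1.18147e-04.
By linearity: E[X] = C(92, 3)·p³ ≈ 125580 · 1.18147e-04 ≈ 14.837.
Since α = 2/3 < 1, p = c/n^{2/3} ≫ 1/n is above the triangle threshold p ~ 1/n. Asymptotically E[X] ~ (c³/6)·n^{3(1−α)} = (1³/6)·n^{1} → ∞; triangles are abundant w.h.p.

E[X] ≈ 14.837; in regime p = Θ(1/n^{2/3}) E[X] diverges (above the triangle threshold p ~ 1/n).
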